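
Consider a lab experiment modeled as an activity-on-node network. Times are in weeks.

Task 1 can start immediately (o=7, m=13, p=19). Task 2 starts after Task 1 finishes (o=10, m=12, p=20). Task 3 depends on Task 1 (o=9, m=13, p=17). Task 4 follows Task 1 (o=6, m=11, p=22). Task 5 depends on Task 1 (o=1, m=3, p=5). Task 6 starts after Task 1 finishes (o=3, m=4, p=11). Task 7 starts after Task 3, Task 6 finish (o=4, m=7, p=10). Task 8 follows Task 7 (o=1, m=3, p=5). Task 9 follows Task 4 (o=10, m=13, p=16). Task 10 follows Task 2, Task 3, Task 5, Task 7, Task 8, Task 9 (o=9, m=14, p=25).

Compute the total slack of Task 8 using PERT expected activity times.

te_Task 1 = (7 + 4·13 + 19)/6 = 78/6 = 13
te_Task 2 = (10 + 4·12 + 20)/6 = 78/6 = 13
te_Task 3 = (9 + 4·13 + 17)/6 = 78/6 = 13
te_Task 4 = (6 + 4·11 + 22)/6 = 72/6 = 12
te_Task 5 = (1 + 4·3 + 5)/6 = 18/6 = 3
te_Task 6 = (3 + 4·4 + 11)/6 = 30/6 = 5
te_Task 7 = (4 + 4·7 + 10)/6 = 42/6 = 7
te_Task 8 = (1 + 4·3 + 5)/6 = 18/6 = 3
te_Task 9 = (10 + 4·13 + 16)/6 = 78/6 = 13
te_Task 10 = (9 + 4·14 + 25)/6 = 90/6 = 15

Forward pass:
ES_Task 1 = 0; EF_Task 1 = 13
ES_Task 2 = 13; EF_Task 2 = 13+13 = 26
ES_Task 3 = 13; EF_Task 3 = 13+13 = 26
ES_Task 4 = 13; EF_Task 4 = 13+12 = 25
ES_Task 5 = 13; EF_Task 5 = 13+3 = 16
ES_Task 6 = 13; EF_Task 6 = 13+5 = 18
ES_Task 7 = max(EF_Task 3=26, EF_Task 6=18) = 26; EF_Task 7 = 26+7 = 33
ES_Task 8 = 33; EF_Task 8 = 33+3 = 36
ES_Task 9 = 25; EF_Task 9 = 25+13 = 38
ES_Task 10 = max(EF_Task 2=26, EF_Task 3=26, EF_Task 5=16, EF_Task 7=33, EF_Task 8=36, EF_Task 9=38) = 38; EF_Task 10 = 38+15 = 53
Expected project duration μ = 53 weeks. Critical path: Task 1 → Task 4 → Task 9 → Task 10.

Backward pass:
LF_Task 10 = 53; LS_Task 10 = 53−15 = 38
LF_Task 9 = LS_Task 10 = 38; LS_Task 9 = 38−13 = 25
LF_Task 8 = LS_Task 10 = 38; LS_Task 8 = 38−3 = 35
LF_Task 7 = min(LS_Task 8=35, LS_Task 10=38) = 35; LS_Task 7 = 35−7 = 28
LF_Task 6 = LS_Task 7 = 28; LS_Task 6 = 28−5 = 23
LF_Task 5 = LS_Task 10 = 38; LS_Task 5 = 38−3 = 35
LF_Task 4 = LS_Task 9 = 25; LS_Task 4 = 25−12 = 13
LF_Task 3 = min(LS_Task 7=28, LS_Task 10=38) = 28; LS_Task 3 = 28−13 = 15
LF_Task 2 = LS_Task 10 = 38; LS_Task 2 = 38−13 = 25
LF_Task 1 = min(LS_Task 2=25, LS_Task 3=15, LS_Task 4=13, LS_Task 5=35, LS_Task 6=23) = 13; LS_Task 1 = 13−13 = 0
Slack_Task 8 = LS_Task 8 − ES_Task 8 = 35 − 33 = 2

2 weeks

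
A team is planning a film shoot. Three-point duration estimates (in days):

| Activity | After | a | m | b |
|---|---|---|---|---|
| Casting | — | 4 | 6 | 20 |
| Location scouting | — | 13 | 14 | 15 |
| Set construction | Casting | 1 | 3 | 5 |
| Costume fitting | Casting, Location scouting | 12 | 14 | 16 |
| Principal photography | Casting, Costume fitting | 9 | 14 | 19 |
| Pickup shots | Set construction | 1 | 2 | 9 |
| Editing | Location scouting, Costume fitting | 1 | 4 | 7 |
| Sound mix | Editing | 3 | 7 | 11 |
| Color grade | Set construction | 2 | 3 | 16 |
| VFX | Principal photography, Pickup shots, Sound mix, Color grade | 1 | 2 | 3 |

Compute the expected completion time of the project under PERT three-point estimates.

te_Casting = (4 + 4·6 + 20)/6 = 48/6 = 8
te_Location scouting = (13 + 4·14 + 15)/6 = 84/6 = 14
te_Set construction = (1 + 4·3 + 5)/6 = 18/6 = 3
te_Costume fitting = (12 + 4·14 + 16)/6 = 84/6 = 14
te_Principal photography = (9 + 4·14 + 19)/6 = 84/6 = 14
te_Pickup shots = (1 + 4·2 + 9)/6 = 18/6 = 3
te_Editing = (1 + 4·4 + 7)/6 = 24/6 = 4
te_Sound mix = (3 + 4·7 + 11)/6 = 42/6 = 7
te_Color grade = (2 + 4·3 + 16)/6 = 30/6 = 5
te_VFX = (1 + 4·2 + 3)/6 = 12/6 = 2

Forward pass:
ES_Casting = 0; EF_Casting = 8
ES_Location scouting = 0; EF_Location scouting = 14
ES_Set construction = 8; EF_Set construction = 8+3 = 11
ES_Costume fitting = max(EF_Casting=8, EF_Location scouting=14) = 14; EF_Costume fitting = 14+14 = 28
ES_Principal photography = max(EF_Casting=8, EF_Costume fitting=28) = 28; EF_Principal photography = 28+14 = 42
ES_Pickup shots = 11; EF_Pickup shots = 11+3 = 14
ES_Editing = max(EF_Location scouting=14, EF_Costume fitting=28) = 28; EF_Editing = 28+4 = 32
ES_Sound mix = 32; EF_Sound mix = 32+7 = 39
ES_Color grade = 11; EF_Color grade = 11+5 = 16
ES_VFX = max(EF_Principal photography=42, EF_Pickup shots=14, EF_Sound mix=39, EF_Color grade=16) = 42; EF_VFX = 42+2 = 44
Expected project duration μ = 44 days. Critical path: Location scouting → Costume fitting → Principal photography → VFX.

44 days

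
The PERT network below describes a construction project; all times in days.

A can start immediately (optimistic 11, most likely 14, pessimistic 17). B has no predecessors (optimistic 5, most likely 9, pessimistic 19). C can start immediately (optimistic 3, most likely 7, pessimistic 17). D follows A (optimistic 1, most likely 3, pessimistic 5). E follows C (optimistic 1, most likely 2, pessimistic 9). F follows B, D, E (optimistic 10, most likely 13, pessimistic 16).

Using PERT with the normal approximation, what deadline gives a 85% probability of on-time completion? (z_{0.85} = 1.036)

31.6 days

te_A = (11 + 4·14 + 17)/6 = 84/6 = 14; σ²_A = ((17−11)/6)² = 1.000
te_B = (5 + 4·9 + 19)/6 = 60/6 = 10; σ²_B = ((19−5)/6)² = 5.444
te_C = (3 + 4·7 + 17)/6 = 48/6 = 8; σ²_C = ((17−3)/6)² = 5.444
te_D = (1 + 4·3 + 5)/6 = 18/6 = 3; σ²_D = ((5−1)/6)² = 0.444
te_E = (1 + 4·2 + 9)/6 = 18/6 = 3; σ²_E = ((9−1)/6)² = 1.778
te_F = (10 + 4·13 + 16)/6 = 78/6 = 13; σ²_F = ((16−10)/6)² = 1.000

Forward pass:
ES_A = 0; EF_A = 14
ES_B = 0; EF_B = 10
ES_C = 0; EF_C = 8
ES_D = 14; EF_D = 14+3 = 17
ES_E = 8; EF_E = 8+3 = 11
ES_F = max(EF_B=10, EF_D=17, EF_E=11) = 17; EF_F = 17+13 = 30
Expected project duration μ = 30 days. Critical path: A → D → F.

Variance along critical path = 1.000 + 0.444 + 1.000 = 2.444; σ = 1.563 days.
D = μ + z·σ = 30 + 1.036·1.563 = 31.6 days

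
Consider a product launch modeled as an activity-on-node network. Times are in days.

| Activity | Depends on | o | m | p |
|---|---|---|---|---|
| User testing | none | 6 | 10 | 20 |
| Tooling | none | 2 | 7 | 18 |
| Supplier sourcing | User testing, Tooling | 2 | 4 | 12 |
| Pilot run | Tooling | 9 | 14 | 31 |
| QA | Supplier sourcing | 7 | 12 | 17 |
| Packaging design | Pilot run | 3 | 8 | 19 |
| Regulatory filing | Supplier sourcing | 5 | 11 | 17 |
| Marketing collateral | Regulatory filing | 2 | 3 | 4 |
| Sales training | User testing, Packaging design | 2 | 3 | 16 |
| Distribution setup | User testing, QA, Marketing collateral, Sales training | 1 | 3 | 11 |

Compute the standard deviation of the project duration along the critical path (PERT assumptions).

te_User testing = (6 + 4·10 + 20)/6 = 66/6 = 11; σ²_User testing = ((20−6)/6)² = 5.444
te_Tooling = (2 + 4·7 + 18)/6 = 48/6 = 8; σ²_Tooling = ((18−2)/6)² = 7.111
te_Supplier sourcing = (2 + 4·4 + 12)/6 = 30/6 = 5; σ²_Supplier sourcing = ((12−2)/6)² = 2.778
te_Pilot run = (9 + 4·14 + 31)/6 = 96/6 = 16; σ²_Pilot run = ((31−9)/6)² = 13.444
te_QA = (7 + 4·12 + 17)/6 = 72/6 = 12; σ²_QA = ((17−7)/6)² = 2.778
te_Packaging design = (3 + 4·8 + 19)/6 = 54/6 = 9; σ²_Packaging design = ((19−3)/6)² = 7.111
te_Regulatory filing = (5 + 4·11 + 17)/6 = 66/6 = 11; σ²_Regulatory filing = ((17−5)/6)² = 4.000
te_Marketing collateral = (2 + 4·3 + 4)/6 = 18/6 = 3; σ²_Marketing collateral = ((4−2)/6)² = 0.111
te_Sales training = (2 + 4·3 + 16)/6 = 30/6 = 5; σ²_Sales training = ((16−2)/6)² = 5.444
te_Distribution setup = (1 + 4·3 + 11)/6 = 24/6 = 4; σ²_Distribution setup = ((11−1)/6)² = 2.778

Forward pass:
ES_User testing = 0; EF_User testing = 11
ES_Tooling = 0; EF_Tooling = 8
ES_Supplier sourcing = max(EF_User testing=11, EF_Tooling=8) = 11; EF_Supplier sourcing = 11+5 = 16
ES_Pilot run = 8; EF_Pilot run = 8+16 = 24
ES_QA = 16; EF_QA = 16+12 = 28
ES_Packaging design = 24; EF_Packaging design = 24+9 = 33
ES_Regulatory filing = 16; EF_Regulatory filing = 16+11 = 27
ES_Marketing collateral = 27; EF_Marketing collateral = 27+3 = 30
ES_Sales training = max(EF_User testing=11, EF_Packaging design=33) = 33; EF_Sales training = 33+5 = 38
ES_Distribution setup = max(EF_User testing=11, EF_QA=28, EF_Marketing collateral=30, EF_Sales training=38) = 38; EF_Distribution setup = 38+4 = 42
Expected project duration μ = 42 days. Critical path: Tooling → Pilot run → Packaging design → Sales training → Distribution setup.

Variance along critical path = 7.111 + 13.444 + 7.111 + 5.444 + 2.778 = 35.889
σ = √35.889 = 5.991 days

5.99 days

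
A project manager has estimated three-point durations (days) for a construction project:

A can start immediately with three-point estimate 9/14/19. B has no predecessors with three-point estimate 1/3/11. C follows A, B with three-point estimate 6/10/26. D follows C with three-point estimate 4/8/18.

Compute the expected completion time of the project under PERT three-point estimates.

35 days

te_A = (9 + 4·14 + 19)/6 = 84/6 = 14
te_B = (1 + 4·3 + 11)/6 = 24/6 = 4
te_C = (6 + 4·10 + 26)/6 = 72/6 = 12
te_D = (4 + 4·8 + 18)/6 = 54/6 = 9

Forward pass:
ES_A = 0; EF_A = 14
ES_B = 0; EF_B = 4
ES_C = max(EF_A=14, EF_B=4) = 14; EF_C = 14+12 = 26
ES_D = 26; EF_D = 26+9 = 35
Expected project duration μ = 35 days. Critical path: A → C → D.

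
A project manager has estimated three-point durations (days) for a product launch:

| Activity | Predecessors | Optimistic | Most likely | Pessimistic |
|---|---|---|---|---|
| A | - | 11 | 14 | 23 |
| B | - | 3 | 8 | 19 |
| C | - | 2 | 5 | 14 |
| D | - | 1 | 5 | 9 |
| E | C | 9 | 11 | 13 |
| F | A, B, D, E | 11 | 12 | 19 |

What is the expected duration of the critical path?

30 days

te_A = (11 + 4·14 + 23)/6 = 90/6 = 15
te_B = (3 + 4·8 + 19)/6 = 54/6 = 9
te_C = (2 + 4·5 + 14)/6 = 36/6 = 6
te_D = (1 + 4·5 + 9)/6 = 30/6 = 5
te_E = (9 + 4·11 + 13)/6 = 66/6 = 11
te_F = (11 + 4·12 + 19)/6 = 78/6 = 13

Forward pass:
ES_A = 0; EF_A = 15
ES_B = 0; EF_B = 9
ES_C = 0; EF_C = 6
ES_D = 0; EF_D = 5
ES_E = 6; EF_E = 6+11 = 17
ES_F = max(EF_A=15, EF_B=9, EF_D=5, EF_E=17) = 17; EF_F = 17+13 = 30
Expected project duration μ = 30 days. Critical path: C → E → F.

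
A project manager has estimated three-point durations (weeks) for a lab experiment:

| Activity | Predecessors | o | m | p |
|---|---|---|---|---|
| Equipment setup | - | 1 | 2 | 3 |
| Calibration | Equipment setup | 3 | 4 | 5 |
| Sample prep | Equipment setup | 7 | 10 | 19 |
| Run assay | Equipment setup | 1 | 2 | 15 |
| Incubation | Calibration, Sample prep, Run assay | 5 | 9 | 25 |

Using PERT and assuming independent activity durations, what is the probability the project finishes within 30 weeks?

te_Equipment setup = (1 + 4·2 + 3)/6 = 12/6 = 2; σ²_Equipment setup = ((3−1)/6)² = 0.111
te_Calibration = (3 + 4·4 + 5)/6 = 24/6 = 4; σ²_Calibration = ((5−3)/6)² = 0.111
te_Sample prep = (7 + 4·10 + 19)/6 = 66/6 = 11; σ²_Sample prep = ((19−7)/6)² = 4.000
te_Run assay = (1 + 4·2 + 15)/6 = 24/6 = 4; σ²_Run assay = ((15−1)/6)² = 5.444
te_Incubation = (5 + 4·9 + 25)/6 = 66/6 = 11; σ²_Incubation = ((25−5)/6)² = 11.111

Forward pass:
ES_Equipment setup = 0; EF_Equipment setup = 2
ES_Calibration = 2; EF_Calibration = 2+4 = 6
ES_Sample prep = 2; EF_Sample prep = 2+11 = 13
ES_Run assay = 2; EF_Run assay = 2+4 = 6
ES_Incubation = max(EF_Calibration=6, EF_Sample prep=13, EF_Run assay=6) = 13; EF_Incubation = 13+11 = 24
Expected project duration μ = 24 weeks. Critical path: Equipment setup → Sample prep → Incubation.

Variance along critical path = 0.111 + 4.000 + 11.111 = 15.222; σ = √15.222 = 3.902 weeks.
Z = (30 − 24) / 3.902 = 1.538
P(T ≤ 30) = Φ(1.538) ≈ 0.938

0.938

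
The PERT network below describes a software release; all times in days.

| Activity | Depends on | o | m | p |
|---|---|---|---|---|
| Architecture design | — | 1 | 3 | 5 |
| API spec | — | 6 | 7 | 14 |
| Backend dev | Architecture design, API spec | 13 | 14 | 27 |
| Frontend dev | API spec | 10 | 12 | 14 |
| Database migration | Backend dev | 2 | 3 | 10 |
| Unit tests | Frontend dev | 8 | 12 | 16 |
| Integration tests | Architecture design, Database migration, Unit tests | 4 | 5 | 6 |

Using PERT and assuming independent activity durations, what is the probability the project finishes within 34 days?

te_Architecture design = (1 + 4·3 + 5)/6 = 18/6 = 3; σ²_Architecture design = ((5−1)/6)² = 0.444
te_API spec = (6 + 4·7 + 14)/6 = 48/6 = 8; σ²_API spec = ((14−6)/6)² = 1.778
te_Backend dev = (13 + 4·14 + 27)/6 = 96/6 = 16; σ²_Backend dev = ((27−13)/6)² = 5.444
te_Frontend dev = (10 + 4·12 + 14)/6 = 72/6 = 12; σ²_Frontend dev = ((14−10)/6)² = 0.444
te_Database migration = (2 + 4·3 + 10)/6 = 24/6 = 4; σ²_Database migration = ((10−2)/6)² = 1.778
te_Unit tests = (8 + 4·12 + 16)/6 = 72/6 = 12; σ²_Unit tests = ((16−8)/6)² = 1.778
te_Integration tests = (4 + 4·5 + 6)/6 = 30/6 = 5; σ²_Integration tests = ((6−4)/6)² = 0.111

Forward pass:
ES_Architecture design = 0; EF_Architecture design = 3
ES_API spec = 0; EF_API spec = 8
ES_Backend dev = max(EF_Architecture design=3, EF_API spec=8) = 8; EF_Backend dev = 8+16 = 24
ES_Frontend dev = 8; EF_Frontend dev = 8+12 = 20
ES_Database migration = 24; EF_Database migration = 24+4 = 28
ES_Unit tests = 20; EF_Unit tests = 20+12 = 32
ES_Integration tests = max(EF_Architecture design=3, EF_Database migration=28, EF_Unit tests=32) = 32; EF_Integration tests = 32+5 = 37
Expected project duration μ = 37 days. Critical path: API spec → Frontend dev → Unit tests → Integration tests.

Variance along critical path = 1.778 + 0.444 + 1.778 + 0.111 = 4.111; σ = √4.111 = 2.028 days.
Z = (34 − 37) / 2.028 = -1.480
P(T ≤ 34) = Φ(-1.480) ≈ 0.069

0.069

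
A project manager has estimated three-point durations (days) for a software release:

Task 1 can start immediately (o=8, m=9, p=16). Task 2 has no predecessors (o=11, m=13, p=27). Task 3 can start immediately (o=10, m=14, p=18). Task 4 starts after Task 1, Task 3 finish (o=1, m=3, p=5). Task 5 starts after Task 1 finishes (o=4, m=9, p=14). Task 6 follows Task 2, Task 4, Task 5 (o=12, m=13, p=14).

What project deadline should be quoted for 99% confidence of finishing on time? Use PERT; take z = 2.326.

te_Task 1 = (8 + 4·9 + 16)/6 = 60/6 = 10; σ²_Task 1 = ((16−8)/6)² = 1.778
te_Task 2 = (11 + 4·13 + 27)/6 = 90/6 = 15; σ²_Task 2 = ((27−11)/6)² = 7.111
te_Task 3 = (10 + 4·14 + 18)/6 = 84/6 = 14; σ²_Task 3 = ((18−10)/6)² = 1.778
te_Task 4 = (1 + 4·3 + 5)/6 = 18/6 = 3; σ²_Task 4 = ((5−1)/6)² = 0.444
te_Task 5 = (4 + 4·9 + 14)/6 = 54/6 = 9; σ²_Task 5 = ((14−4)/6)² = 2.778
te_Task 6 = (12 + 4·13 + 14)/6 = 78/6 = 13; σ²_Task 6 = ((14−12)/6)² = 0.111

Forward pass:
ES_Task 1 = 0; EF_Task 1 = 10
ES_Task 2 = 0; EF_Task 2 = 15
ES_Task 3 = 0; EF_Task 3 = 14
ES_Task 4 = max(EF_Task 1=10, EF_Task 3=14) = 14; EF_Task 4 = 14+3 = 17
ES_Task 5 = 10; EF_Task 5 = 10+9 = 19
ES_Task 6 = max(EF_Task 2=15, EF_Task 4=17, EF_Task 5=19) = 19; EF_Task 6 = 19+13 = 32
Expected project duration μ = 32 days. Critical path: Task 1 → Task 5 → Task 6.

Variance along critical path = 1.778 + 2.778 + 0.111 = 4.667; σ = 2.160 days.
D = μ + z·σ = 32 + 2.326·2.160 = 37.0 days

37.0 days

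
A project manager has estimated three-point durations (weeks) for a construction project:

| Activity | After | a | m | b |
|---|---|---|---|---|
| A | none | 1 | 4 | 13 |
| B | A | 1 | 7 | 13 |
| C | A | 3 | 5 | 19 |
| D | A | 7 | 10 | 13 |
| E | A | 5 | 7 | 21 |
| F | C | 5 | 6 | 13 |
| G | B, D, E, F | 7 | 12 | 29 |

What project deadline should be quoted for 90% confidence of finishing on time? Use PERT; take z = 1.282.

te_A = (1 + 4·4 + 13)/6 = 30/6 = 5; σ²_A = ((13−1)/6)² = 4.000
te_B = (1 + 4·7 + 13)/6 = 42/6 = 7; σ²_B = ((13−1)/6)² = 4.000
te_C = (3 + 4·5 + 19)/6 = 42/6 = 7; σ²_C = ((19−3)/6)² = 7.111
te_D = (7 + 4·10 + 13)/6 = 60/6 = 10; σ²_D = ((13−7)/6)² = 1.000
te_E = (5 + 4·7 + 21)/6 = 54/6 = 9; σ²_E = ((21−5)/6)² = 7.111
te_F = (5 + 4·6 + 13)/6 = 42/6 = 7; σ²_F = ((13−5)/6)² = 1.778
te_G = (7 + 4·12 + 29)/6 = 84/6 = 14; σ²_G = ((29−7)/6)² = 13.444

Forward pass:
ES_A = 0; EF_A = 5
ES_B = 5; EF_B = 5+7 = 12
ES_C = 5; EF_C = 5+7 = 12
ES_D = 5; EF_D = 5+10 = 15
ES_E = 5; EF_E = 5+9 = 14
ES_F = 12; EF_F = 12+7 = 19
ES_G = max(EF_B=12, EF_D=15, EF_E=14, EF_F=19) = 19; EF_G = 19+14 = 33
Expected project duration μ = 33 weeks. Critical path: A → C → F → G.

Variance along critical path = 4.000 + 7.111 + 1.778 + 13.444 = 26.333; σ = 5.132 weeks.
D = μ + z·σ = 33 + 1.282·5.132 = 39.6 weeks

39.6 weeks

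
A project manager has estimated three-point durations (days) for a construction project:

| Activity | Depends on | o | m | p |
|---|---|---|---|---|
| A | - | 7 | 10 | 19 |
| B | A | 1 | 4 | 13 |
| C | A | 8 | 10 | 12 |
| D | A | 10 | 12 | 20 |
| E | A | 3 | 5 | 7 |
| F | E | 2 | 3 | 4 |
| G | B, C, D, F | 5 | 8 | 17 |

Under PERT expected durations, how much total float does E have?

te_A = (7 + 4·10 + 19)/6 = 66/6 = 11
te_B = (1 + 4·4 + 13)/6 = 30/6 = 5
te_C = (8 + 4·10 + 12)/6 = 60/6 = 10
te_D = (10 + 4·12 + 20)/6 = 78/6 = 13
te_E = (3 + 4·5 + 7)/6 = 30/6 = 5
te_F = (2 + 4·3 + 4)/6 = 18/6 = 3
te_G = (5 + 4·8 + 17)/6 = 54/6 = 9

Forward pass:
ES_A = 0; EF_A = 11
ES_B = 11; EF_B = 11+5 = 16
ES_C = 11; EF_C = 11+10 = 21
ES_D = 11; EF_D = 11+13 = 24
ES_E = 11; EF_E = 11+5 = 16
ES_F = 16; EF_F = 16+3 = 19
ES_G = max(EF_B=16, EF_C=21, EF_D=24, EF_F=19) = 24; EF_G = 24+9 = 33
Expected project duration μ = 33 days. Critical path: A → D → G.

Backward pass:
LF_G = 33; LS_G = 33−9 = 24
LF_F = LS_G = 24; LS_F = 24−3 = 21
LF_E = LS_F = 21; LS_E = 21−5 = 16
LF_D = LS_G = 24; LS_D = 24−13 = 11
LF_C = LS_G = 24; LS_C = 24−10 = 14
LF_B = LS_G = 24; LS_B = 24−5 = 19
LF_A = min(LS_B=19, LS_C=14, LS_D=11, LS_E=16) = 11; LS_A = 11−11 = 0
Slack_E = LS_E − ES_E = 16 − 11 = 5

5 days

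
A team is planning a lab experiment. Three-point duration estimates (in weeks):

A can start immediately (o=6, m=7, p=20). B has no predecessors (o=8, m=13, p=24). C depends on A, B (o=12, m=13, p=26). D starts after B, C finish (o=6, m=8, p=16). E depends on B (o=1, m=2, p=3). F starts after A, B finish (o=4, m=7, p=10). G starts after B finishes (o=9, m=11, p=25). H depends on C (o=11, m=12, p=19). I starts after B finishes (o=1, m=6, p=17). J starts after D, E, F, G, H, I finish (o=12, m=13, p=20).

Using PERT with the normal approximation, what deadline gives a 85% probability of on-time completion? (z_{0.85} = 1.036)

60.2 weeks

te_A = (6 + 4·7 + 20)/6 = 54/6 = 9; σ²_A = ((20−6)/6)² = 5.444
te_B = (8 + 4·13 + 24)/6 = 84/6 = 14; σ²_B = ((24−8)/6)² = 7.111
te_C = (12 + 4·13 + 26)/6 = 90/6 = 15; σ²_C = ((26−12)/6)² = 5.444
te_D = (6 + 4·8 + 16)/6 = 54/6 = 9; σ²_D = ((16−6)/6)² = 2.778
te_E = (1 + 4·2 + 3)/6 = 12/6 = 2; σ²_E = ((3−1)/6)² = 0.111
te_F = (4 + 4·7 + 10)/6 = 42/6 = 7; σ²_F = ((10−4)/6)² = 1.000
te_G = (9 + 4·11 + 25)/6 = 78/6 = 13; σ²_G = ((25−9)/6)² = 7.111
te_H = (11 + 4·12 + 19)/6 = 78/6 = 13; σ²_H = ((19−11)/6)² = 1.778
te_I = (1 + 4·6 + 17)/6 = 42/6 = 7; σ²_I = ((17−1)/6)² = 7.111
te_J = (12 + 4·13 + 20)/6 = 84/6 = 14; σ²_J = ((20−12)/6)² = 1.778

Forward pass:
ES_A = 0; EF_A = 9
ES_B = 0; EF_B = 14
ES_C = max(EF_A=9, EF_B=14) = 14; EF_C = 14+15 = 29
ES_D = max(EF_B=14, EF_C=29) = 29; EF_D = 29+9 = 38
ES_E = 14; EF_E = 14+2 = 16
ES_F = max(EF_A=9, EF_B=14) = 14; EF_F = 14+7 = 21
ES_G = 14; EF_G = 14+13 = 27
ES_H = 29; EF_H = 29+13 = 42
ES_I = 14; EF_I = 14+7 = 21
ES_J = max(EF_D=38, EF_E=16, EF_F=21, EF_G=27, EF_H=42, EF_I=21) = 42; EF_J = 42+14 = 56
Expected project duration μ = 56 weeks. Critical path: B → C → H → J.

Variance along critical path = 7.111 + 5.444 + 1.778 + 1.778 = 16.111; σ = 4.014 weeks.
D = μ + z·σ = 56 + 1.036·4.014 = 60.2 weeks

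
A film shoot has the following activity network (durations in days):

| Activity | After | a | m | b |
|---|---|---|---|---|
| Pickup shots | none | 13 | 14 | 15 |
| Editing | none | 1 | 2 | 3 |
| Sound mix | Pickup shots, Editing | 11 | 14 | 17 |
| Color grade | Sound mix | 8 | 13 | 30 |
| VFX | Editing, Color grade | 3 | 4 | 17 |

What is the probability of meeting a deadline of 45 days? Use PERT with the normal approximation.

0.186

te_Pickup shots = (13 + 4·14 + 15)/6 = 84/6 = 14; σ²_Pickup shots = ((15−13)/6)² = 0.111
te_Editing = (1 + 4·2 + 3)/6 = 12/6 = 2; σ²_Editing = ((3−1)/6)² = 0.111
te_Sound mix = (11 + 4·14 + 17)/6 = 84/6 = 14; σ²_Sound mix = ((17−11)/6)² = 1.000
te_Color grade = (8 + 4·13 + 30)/6 = 90/6 = 15; σ²_Color grade = ((30−8)/6)² = 13.444
te_VFX = (3 + 4·4 + 17)/6 = 36/6 = 6; σ²_VFX = ((17−3)/6)² = 5.444

Forward pass:
ES_Pickup shots = 0; EF_Pickup shots = 14
ES_Editing = 0; EF_Editing = 2
ES_Sound mix = max(EF_Pickup shots=14, EF_Editing=2) = 14; EF_Sound mix = 14+14 = 28
ES_Color grade = 28; EF_Color grade = 28+15 = 43
ES_VFX = max(EF_Editing=2, EF_Color grade=43) = 43; EF_VFX = 43+6 = 49
Expected project duration μ = 49 days. Critical path: Pickup shots → Sound mix → Color grade → VFX.

Variance along critical path = 0.111 + 1.000 + 13.444 + 5.444 = 20.000; σ = √20.000 = 4.472 days.
Z = (45 − 49) / 4.472 = -0.894
P(T ≤ 45) = Φ(-0.894) ≈ 0.186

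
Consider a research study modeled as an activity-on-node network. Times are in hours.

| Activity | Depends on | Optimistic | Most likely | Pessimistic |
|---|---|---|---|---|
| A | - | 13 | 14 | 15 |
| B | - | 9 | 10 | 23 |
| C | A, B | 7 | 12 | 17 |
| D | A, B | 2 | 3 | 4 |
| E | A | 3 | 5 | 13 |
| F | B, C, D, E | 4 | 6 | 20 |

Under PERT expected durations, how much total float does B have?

te_A = (13 + 4·14 + 15)/6 = 84/6 = 14
te_B = (9 + 4·10 + 23)/6 = 72/6 = 12
te_C = (7 + 4·12 + 17)/6 = 72/6 = 12
te_D = (2 + 4·3 + 4)/6 = 18/6 = 3
te_E = (3 + 4·5 + 13)/6 = 36/6 = 6
te_F = (4 + 4·6 + 20)/6 = 48/6 = 8

Forward pass:
ES_A = 0; EF_A = 14
ES_B = 0; EF_B = 12
ES_C = max(EF_A=14, EF_B=12) = 14; EF_C = 14+12 = 26
ES_D = max(EF_A=14, EF_B=12) = 14; EF_D = 14+3 = 17
ES_E = 14; EF_E = 14+6 = 20
ES_F = max(EF_B=12, EF_C=26, EF_D=17, EF_E=20) = 26; EF_F = 26+8 = 34
Expected project duration μ = 34 hours. Critical path: A → C → F.

Backward pass:
LF_F = 34; LS_F = 34−8 = 26
LF_E = LS_F = 26; LS_E = 26−6 = 20
LF_D = LS_F = 26; LS_D = 26−3 = 23
LF_C = LS_F = 26; LS_C = 26−12 = 14
LF_B = min(LS_C=14, LS_D=23, LS_F=26) = 14; LS_B = 14−12 = 2
LF_A = min(LS_C=14, LS_D=23, LS_E=20) = 14; LS_A = 14−14 = 0
Slack_B = LS_B − ES_B = 2 − 0 = 2

2 hours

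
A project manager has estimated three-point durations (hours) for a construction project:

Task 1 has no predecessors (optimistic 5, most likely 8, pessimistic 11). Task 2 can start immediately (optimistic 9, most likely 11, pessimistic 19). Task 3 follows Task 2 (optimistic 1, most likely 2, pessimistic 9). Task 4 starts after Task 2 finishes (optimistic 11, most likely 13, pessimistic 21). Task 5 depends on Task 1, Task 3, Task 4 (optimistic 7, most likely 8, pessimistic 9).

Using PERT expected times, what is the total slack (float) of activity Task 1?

18 hours

te_Task 1 = (5 + 4·8 + 11)/6 = 48/6 = 8
te_Task 2 = (9 + 4·11 + 19)/6 = 72/6 = 12
te_Task 3 = (1 + 4·2 + 9)/6 = 18/6 = 3
te_Task 4 = (11 + 4·13 + 21)/6 = 84/6 = 14
te_Task 5 = (7 + 4·8 + 9)/6 = 48/6 = 8

Forward pass:
ES_Task 1 = 0; EF_Task 1 = 8
ES_Task 2 = 0; EF_Task 2 = 12
ES_Task 3 = 12; EF_Task 3 = 12+3 = 15
ES_Task 4 = 12; EF_Task 4 = 12+14 = 26
ES_Task 5 = max(EF_Task 1=8, EF_Task 3=15, EF_Task 4=26) = 26; EF_Task 5 = 26+8 = 34
Expected project duration μ = 34 hours. Critical path: Task 2 → Task 4 → Task 5.

Backward pass:
LF_Task 5 = 34; LS_Task 5 = 34−8 = 26
LF_Task 4 = LS_Task 5 = 26; LS_Task 4 = 26−14 = 12
LF_Task 3 = LS_Task 5 = 26; LS_Task 3 = 26−3 = 23
LF_Task 2 = min(LS_Task 3=23, LS_Task 4=12) = 12; LS_Task 2 = 12−12 = 0
LF_Task 1 = LS_Task 5 = 26; LS_Task 1 = 26−8 = 18
Slack_Task 1 = LS_Task 1 − ES_Task 1 = 18 − 0 = 18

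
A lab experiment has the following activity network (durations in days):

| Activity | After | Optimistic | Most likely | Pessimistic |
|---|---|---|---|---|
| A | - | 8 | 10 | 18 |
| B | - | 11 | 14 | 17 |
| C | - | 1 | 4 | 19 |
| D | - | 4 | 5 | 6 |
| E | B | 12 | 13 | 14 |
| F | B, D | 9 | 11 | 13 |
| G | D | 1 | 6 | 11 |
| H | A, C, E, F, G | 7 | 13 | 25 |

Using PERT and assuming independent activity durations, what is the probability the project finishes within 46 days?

0.942

te_A = (8 + 4·10 + 18)/6 = 66/6 = 11; σ²_A = ((18−8)/6)² = 2.778
te_B = (11 + 4·14 + 17)/6 = 84/6 = 14; σ²_B = ((17−11)/6)² = 1.000
te_C = (1 + 4·4 + 19)/6 = 36/6 = 6; σ²_C = ((19−1)/6)² = 9.000
te_D = (4 + 4·5 + 6)/6 = 30/6 = 5; σ²_D = ((6−4)/6)² = 0.111
te_E = (12 + 4·13 + 14)/6 = 78/6 = 13; σ²_E = ((14−12)/6)² = 0.111
te_F = (9 + 4·11 + 13)/6 = 66/6 = 11; σ²_F = ((13−9)/6)² = 0.444
te_G = (1 + 4·6 + 11)/6 = 36/6 = 6; σ²_G = ((11−1)/6)² = 2.778
te_H = (7 + 4·13 + 25)/6 = 84/6 = 14; σ²_H = ((25−7)/6)² = 9.000

Forward pass:
ES_A = 0; EF_A = 11
ES_B = 0; EF_B = 14
ES_C = 0; EF_C = 6
ES_D = 0; EF_D = 5
ES_E = 14; EF_E = 14+13 = 27
ES_F = max(EF_B=14, EF_D=5) = 14; EF_F = 14+11 = 25
ES_G = 5; EF_G = 5+6 = 11
ES_H = max(EF_A=11, EF_C=6, EF_E=27, EF_F=25, EF_G=11) = 27; EF_H = 27+14 = 41
Expected project duration μ = 41 days. Critical path: B → E → H.

Variance along critical path = 1.000 + 0.111 + 9.000 = 10.111; σ = √10.111 = 3.180 days.
Z = (46 − 41) / 3.180 = 1.572
P(T ≤ 46) = Φ(1.572) ≈ 0.942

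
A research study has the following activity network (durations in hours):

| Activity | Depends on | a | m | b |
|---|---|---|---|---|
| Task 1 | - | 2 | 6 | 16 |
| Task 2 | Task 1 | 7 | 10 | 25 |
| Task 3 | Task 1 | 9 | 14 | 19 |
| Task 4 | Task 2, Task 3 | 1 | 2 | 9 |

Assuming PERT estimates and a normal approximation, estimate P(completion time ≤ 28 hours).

0.897

te_Task 1 = (2 + 4·6 + 16)/6 = 42/6 = 7; σ²_Task 1 = ((16−2)/6)² = 5.444
te_Task 2 = (7 + 4·10 + 25)/6 = 72/6 = 12; σ²_Task 2 = ((25−7)/6)² = 9.000
te_Task 3 = (9 + 4·14 + 19)/6 = 84/6 = 14; σ²_Task 3 = ((19−9)/6)² = 2.778
te_Task 4 = (1 + 4·2 + 9)/6 = 18/6 = 3; σ²_Task 4 = ((9−1)/6)² = 1.778

Forward pass:
ES_Task 1 = 0; EF_Task 1 = 7
ES_Task 2 = 7; EF_Task 2 = 7+12 = 19
ES_Task 3 = 7; EF_Task 3 = 7+14 = 21
ES_Task 4 = max(EF_Task 2=19, EF_Task 3=21) = 21; EF_Task 4 = 21+3 = 24
Expected project duration μ = 24 hours. Critical path: Task 1 → Task 3 → Task 4.

Variance along critical path = 5.444 + 2.778 + 1.778 = 10.000; σ = √10.000 = 3.162 hours.
Z = (28 − 24) / 3.162 = 1.265
P(T ≤ 28) = Φ(1.265) ≈ 0.897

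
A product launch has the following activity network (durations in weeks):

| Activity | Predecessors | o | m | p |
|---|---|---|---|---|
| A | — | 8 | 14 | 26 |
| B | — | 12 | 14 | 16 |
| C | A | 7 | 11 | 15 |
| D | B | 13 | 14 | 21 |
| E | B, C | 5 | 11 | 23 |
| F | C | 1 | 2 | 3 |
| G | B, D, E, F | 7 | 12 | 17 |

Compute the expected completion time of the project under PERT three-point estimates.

te_A = (8 + 4·14 + 26)/6 = 90/6 = 15
te_B = (12 + 4·14 + 16)/6 = 84/6 = 14
te_C = (7 + 4·11 + 15)/6 = 66/6 = 11
te_D = (13 + 4·14 + 21)/6 = 90/6 = 15
te_E = (5 + 4·11 + 23)/6 = 72/6 = 12
te_F = (1 + 4·2 + 3)/6 = 12/6 = 2
te_G = (7 + 4·12 + 17)/6 = 72/6 = 12

Forward pass:
ES_A = 0; EF_A = 15
ES_B = 0; EF_B = 14
ES_C = 15; EF_C = 15+11 = 26
ES_D = 14; EF_D = 14+15 = 29
ES_E = max(EF_B=14, EF_C=26) = 26; EF_E = 26+12 = 38
ES_F = 26; EF_F = 26+2 = 28
ES_G = max(EF_B=14, EF_D=29, EF_E=38, EF_F=28) = 38; EF_G = 38+12 = 50
Expected project duration μ = 50 weeks. Critical path: A → C → E → G.

50 weeks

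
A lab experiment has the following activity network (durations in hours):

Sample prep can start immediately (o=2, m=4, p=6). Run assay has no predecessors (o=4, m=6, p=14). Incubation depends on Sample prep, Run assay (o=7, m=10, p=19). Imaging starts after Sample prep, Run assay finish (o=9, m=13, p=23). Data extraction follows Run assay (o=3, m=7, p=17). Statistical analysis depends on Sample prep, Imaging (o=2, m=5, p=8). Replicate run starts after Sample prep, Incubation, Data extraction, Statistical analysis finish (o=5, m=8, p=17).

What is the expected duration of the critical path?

te_Sample prep = (2 + 4·4 + 6)/6 = 24/6 = 4
te_Run assay = (4 + 4·6 + 14)/6 = 42/6 = 7
te_Incubation = (7 + 4·10 + 19)/6 = 66/6 = 11
te_Imaging = (9 + 4·13 + 23)/6 = 84/6 = 14
te_Data extraction = (3 + 4·7 + 17)/6 = 48/6 = 8
te_Statistical analysis = (2 + 4·5 + 8)/6 = 30/6 = 5
te_Replicate run = (5 + 4·8 + 17)/6 = 54/6 = 9

Forward pass:
ES_Sample prep = 0; EF_Sample prep = 4
ES_Run assay = 0; EF_Run assay = 7
ES_Incubation = max(EF_Sample prep=4, EF_Run assay=7) = 7; EF_Incubation = 7+11 = 18
ES_Imaging = max(EF_Sample prep=4, EF_Run assay=7) = 7; EF_Imaging = 7+14 = 21
ES_Data extraction = 7; EF_Data extraction = 7+8 = 15
ES_Statistical analysis = max(EF_Sample prep=4, EF_Imaging=21) = 21; EF_Statistical analysis = 21+5 = 26
ES_Replicate run = max(EF_Sample prep=4, EF_Incubation=18, EF_Data extraction=15, EF_Statistical analysis=26) = 26; EF_Replicate run = 26+9 = 35
Expected project duration μ = 35 hours. Critical path: Run assay → Imaging → Statistical analysis → Replicate run.

35 hours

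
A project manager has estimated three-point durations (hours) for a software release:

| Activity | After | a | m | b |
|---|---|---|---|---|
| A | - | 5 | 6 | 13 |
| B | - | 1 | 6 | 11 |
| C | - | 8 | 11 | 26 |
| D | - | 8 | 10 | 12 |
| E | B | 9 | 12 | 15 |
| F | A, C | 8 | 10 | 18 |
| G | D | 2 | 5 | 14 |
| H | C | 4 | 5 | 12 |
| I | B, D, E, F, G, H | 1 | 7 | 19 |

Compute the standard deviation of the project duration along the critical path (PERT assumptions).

te_A = (5 + 4·6 + 13)/6 = 42/6 = 7; σ²_A = ((13−5)/6)² = 1.778
te_B = (1 + 4·6 + 11)/6 = 36/6 = 6; σ²_B = ((11−1)/6)² = 2.778
te_C = (8 + 4·11 + 26)/6 = 78/6 = 13; σ²_C = ((26−8)/6)² = 9.000
te_D = (8 + 4·10 + 12)/6 = 60/6 = 10; σ²_D = ((12−8)/6)² = 0.444
te_E = (9 + 4·12 + 15)/6 = 72/6 = 12; σ²_E = ((15−9)/6)² = 1.000
te_F = (8 + 4·10 + 18)/6 = 66/6 = 11; σ²_F = ((18−8)/6)² = 2.778
te_G = (2 + 4·5 + 14)/6 = 36/6 = 6; σ²_G = ((14−2)/6)² = 4.000
te_H = (4 + 4·5 + 12)/6 = 36/6 = 6; σ²_H = ((12−4)/6)² = 1.778
te_I = (1 + 4·7 + 19)/6 = 48/6 = 8; σ²_I = ((19−1)/6)² = 9.000

Forward pass:
ES_A = 0; EF_A = 7
ES_B = 0; EF_B = 6
ES_C = 0; EF_C = 13
ES_D = 0; EF_D = 10
ES_E = 6; EF_E = 6+12 = 18
ES_F = max(EF_A=7, EF_C=13) = 13; EF_F = 13+11 = 24
ES_G = 10; EF_G = 10+6 = 16
ES_H = 13; EF_H = 13+6 = 19
ES_I = max(EF_B=6, EF_D=10, EF_E=18, EF_F=24, EF_G=16, EF_H=19) = 24; EF_I = 24+8 = 32
Expected project duration μ = 32 hours. Critical path: C → F → I.

Variance along critical path = 9.000 + 2.778 + 9.000 = 20.778
σ = √20.778 = 4.558 hours

4.56 hours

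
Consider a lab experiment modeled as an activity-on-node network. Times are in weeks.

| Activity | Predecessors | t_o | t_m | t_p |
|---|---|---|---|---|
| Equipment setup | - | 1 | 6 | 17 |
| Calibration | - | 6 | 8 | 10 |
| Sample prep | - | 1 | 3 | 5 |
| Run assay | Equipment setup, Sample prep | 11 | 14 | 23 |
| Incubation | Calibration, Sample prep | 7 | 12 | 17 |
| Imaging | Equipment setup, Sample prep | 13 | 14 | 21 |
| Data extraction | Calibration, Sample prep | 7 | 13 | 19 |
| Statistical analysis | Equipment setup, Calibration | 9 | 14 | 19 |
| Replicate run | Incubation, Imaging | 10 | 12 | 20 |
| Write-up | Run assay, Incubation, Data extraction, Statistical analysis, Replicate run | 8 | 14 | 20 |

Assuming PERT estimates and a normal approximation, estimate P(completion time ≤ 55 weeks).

te_Equipment setup = (1 + 4·6 + 17)/6 = 42/6 = 7; σ²_Equipment setup = ((17−1)/6)² = 7.111
te_Calibration = (6 + 4·8 + 10)/6 = 48/6 = 8; σ²_Calibration = ((10−6)/6)² = 0.444
te_Sample prep = (1 + 4·3 + 5)/6 = 18/6 = 3; σ²_Sample prep = ((5−1)/6)² = 0.444
te_Run assay = (11 + 4·14 + 23)/6 = 90/6 = 15; σ²_Run assay = ((23−11)/6)² = 4.000
te_Incubation = (7 + 4·12 + 17)/6 = 72/6 = 12; σ²_Incubation = ((17−7)/6)² = 2.778
te_Imaging = (13 + 4·14 + 21)/6 = 90/6 = 15; σ²_Imaging = ((21−13)/6)² = 1.778
te_Data extraction = (7 + 4·13 + 19)/6 = 78/6 = 13; σ²_Data extraction = ((19−7)/6)² = 4.000
te_Statistical analysis = (9 + 4·14 + 19)/6 = 84/6 = 14; σ²_Statistical analysis = ((19−9)/6)² = 2.778
te_Replicate run = (10 + 4·12 + 20)/6 = 78/6 = 13; σ²_Replicate run = ((20−10)/6)² = 2.778
te_Write-up = (8 + 4·14 + 20)/6 = 84/6 = 14; σ²_Write-up = ((20−8)/6)² = 4.000

Forward pass:
ES_Equipment setup = 0; EF_Equipment setup = 7
ES_Calibration = 0; EF_Calibration = 8
ES_Sample prep = 0; EF_Sample prep = 3
ES_Run assay = max(EF_Equipment setup=7, EF_Sample prep=3) = 7; EF_Run assay = 7+15 = 22
ES_Incubation = max(EF_Calibration=8, EF_Sample prep=3) = 8; EF_Incubation = 8+12 = 20
ES_Imaging = max(EF_Equipment setup=7, EF_Sample prep=3) = 7; EF_Imaging = 7+15 = 22
ES_Data extraction = max(EF_Calibration=8, EF_Sample prep=3) = 8; EF_Data extraction = 8+13 = 21
ES_Statistical analysis = max(EF_Equipment setup=7, EF_Calibration=8) = 8; EF_Statistical analysis = 8+14 = 22
ES_Replicate run = max(EF_Incubation=20, EF_Imaging=22) = 22; EF_Replicate run = 22+13 = 35
ES_Write-up = max(EF_Run assay=22, EF_Incubation=20, EF_Data extraction=21, EF_Statistical analysis=22, EF_Replicate run=35) = 35; EF_Write-up = 35+14 = 49
Expected project duration μ = 49 weeks. Critical path: Equipment setup → Imaging → Replicate run → Write-up.

Variance along critical path = 7.111 + 1.778 + 2.778 + 4.000 = 15.667; σ = √15.667 = 3.958 weeks.
Z = (55 − 49) / 3.958 = 1.516
P(T ≤ 55) = Φ(1.516) ≈ 0.935

0.935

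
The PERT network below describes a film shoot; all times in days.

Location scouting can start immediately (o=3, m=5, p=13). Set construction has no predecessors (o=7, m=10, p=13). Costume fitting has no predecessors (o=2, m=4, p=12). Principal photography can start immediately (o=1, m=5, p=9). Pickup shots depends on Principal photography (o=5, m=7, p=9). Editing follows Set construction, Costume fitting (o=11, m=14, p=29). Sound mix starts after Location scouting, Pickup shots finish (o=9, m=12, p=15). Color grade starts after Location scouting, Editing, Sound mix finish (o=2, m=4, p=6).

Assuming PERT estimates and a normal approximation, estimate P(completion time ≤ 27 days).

0.177

te_Location scouting = (3 + 4·5 + 13)/6 = 36/6 = 6; σ²_Location scouting = ((13−3)/6)² = 2.778
te_Set construction = (7 + 4·10 + 13)/6 = 60/6 = 10; σ²_Set construction = ((13−7)/6)² = 1.000
te_Costume fitting = (2 + 4·4 + 12)/6 = 30/6 = 5; σ²_Costume fitting = ((12−2)/6)² = 2.778
te_Principal photography = (1 + 4·5 + 9)/6 = 30/6 = 5; σ²_Principal photography = ((9−1)/6)² = 1.778
te_Pickup shots = (5 + 4·7 + 9)/6 = 42/6 = 7; σ²_Pickup shots = ((9−5)/6)² = 0.444
te_Editing = (11 + 4·14 + 29)/6 = 96/6 = 16; σ²_Editing = ((29−11)/6)² = 9.000
te_Sound mix = (9 + 4·12 + 15)/6 = 72/6 = 12; σ²_Sound mix = ((15−9)/6)² = 1.000
te_Color grade = (2 + 4·4 + 6)/6 = 24/6 = 4; σ²_Color grade = ((6−2)/6)² = 0.444

Forward pass:
ES_Location scouting = 0; EF_Location scouting = 6
ES_Set construction = 0; EF_Set construction = 10
ES_Costume fitting = 0; EF_Costume fitting = 5
ES_Principal photography = 0; EF_Principal photography = 5
ES_Pickup shots = 5; EF_Pickup shots = 5+7 = 12
ES_Editing = max(EF_Set construction=10, EF_Costume fitting=5) = 10; EF_Editing = 10+16 = 26
ES_Sound mix = max(EF_Location scouting=6, EF_Pickup shots=12) = 12; EF_Sound mix = 12+12 = 24
ES_Color grade = max(EF_Location scouting=6, EF_Editing=26, EF_Sound mix=24) = 26; EF_Color grade = 26+4 = 30
Expected project duration μ = 30 days. Critical path: Set construction → Editing → Color grade.

Variance along critical path = 1.000 + 9.000 + 0.444 = 10.444; σ = √10.444 = 3.232 days.
Z = (27 − 30) / 3.232 = -0.928
P(T ≤ 27) = Φ(-0.928) ≈ 0.177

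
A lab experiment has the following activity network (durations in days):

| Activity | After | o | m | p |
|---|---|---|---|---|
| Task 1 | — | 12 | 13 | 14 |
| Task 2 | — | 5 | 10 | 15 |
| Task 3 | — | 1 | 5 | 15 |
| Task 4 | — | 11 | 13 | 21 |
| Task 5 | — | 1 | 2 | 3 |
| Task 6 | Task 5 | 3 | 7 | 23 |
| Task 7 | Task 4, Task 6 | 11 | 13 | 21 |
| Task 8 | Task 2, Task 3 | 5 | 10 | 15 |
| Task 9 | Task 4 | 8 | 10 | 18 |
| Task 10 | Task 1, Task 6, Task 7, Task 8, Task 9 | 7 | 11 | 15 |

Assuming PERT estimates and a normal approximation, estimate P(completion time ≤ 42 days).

te_Task 1 = (12 + 4·13 + 14)/6 = 78/6 = 13; σ²_Task 1 = ((14−12)/6)² = 0.111
te_Task 2 = (5 + 4·10 + 15)/6 = 60/6 = 10; σ²_Task 2 = ((15−5)/6)² = 2.778
te_Task 3 = (1 + 4·5 + 15)/6 = 36/6 = 6; σ²_Task 3 = ((15−1)/6)² = 5.444
te_Task 4 = (11 + 4·13 + 21)/6 = 84/6 = 14; σ²_Task 4 = ((21−11)/6)² = 2.778
te_Task 5 = (1 + 4·2 + 3)/6 = 12/6 = 2; σ²_Task 5 = ((3−1)/6)² = 0.111
te_Task 6 = (3 + 4·7 + 23)/6 = 54/6 = 9; σ²_Task 6 = ((23−3)/6)² = 11.111
te_Task 7 = (11 + 4·13 + 21)/6 = 84/6 = 14; σ²_Task 7 = ((21−11)/6)² = 2.778
te_Task 8 = (5 + 4·10 + 15)/6 = 60/6 = 10; σ²_Task 8 = ((15−5)/6)² = 2.778
te_Task 9 = (8 + 4·10 + 18)/6 = 66/6 = 11; σ²_Task 9 = ((18−8)/6)² = 2.778
te_Task 10 = (7 + 4·11 + 15)/6 = 66/6 = 11; σ²_Task 10 = ((15−7)/6)² = 1.778

Forward pass:
ES_Task 1 = 0; EF_Task 1 = 13
ES_Task 2 = 0; EF_Task 2 = 10
ES_Task 3 = 0; EF_Task 3 = 6
ES_Task 4 = 0; EF_Task 4 = 14
ES_Task 5 = 0; EF_Task 5 = 2
ES_Task 6 = 2; EF_Task 6 = 2+9 = 11
ES_Task 7 = max(EF_Task 4=14, EF_Task 6=11) = 14; EF_Task 7 = 14+14 = 28
ES_Task 8 = max(EF_Task 2=10, EF_Task 3=6) = 10; EF_Task 8 = 10+10 = 20
ES_Task 9 = 14; EF_Task 9 = 14+11 = 25
ES_Task 10 = max(EF_Task 1=13, EF_Task 6=11, EF_Task 7=28, EF_Task 8=20, EF_Task 9=25) = 28; EF_Task 10 = 28+11 = 39
Expected project duration μ = 39 days. Critical path: Task 4 → Task 7 → Task 10.

Variance along critical path = 2.778 + 2.778 + 1.778 = 7.333; σ = √7.333 = 2.708 days.
Z = (42 − 39) / 2.708 = 1.108
P(T ≤ 42) = Φ(1.108) ≈ 0.866

0.866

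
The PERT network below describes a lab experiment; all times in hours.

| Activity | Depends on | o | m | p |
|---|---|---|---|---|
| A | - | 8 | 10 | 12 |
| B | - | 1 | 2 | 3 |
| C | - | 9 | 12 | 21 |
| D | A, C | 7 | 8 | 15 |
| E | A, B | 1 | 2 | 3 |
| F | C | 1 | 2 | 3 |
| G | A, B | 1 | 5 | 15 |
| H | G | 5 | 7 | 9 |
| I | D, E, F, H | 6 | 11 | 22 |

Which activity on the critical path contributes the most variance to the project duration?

te_A = (8 + 4·10 + 12)/6 = 60/6 = 10; σ²_A = ((12−8)/6)² = 0.444
te_B = (1 + 4·2 + 3)/6 = 12/6 = 2; σ²_B = ((3−1)/6)² = 0.111
te_C = (9 + 4·12 + 21)/6 = 78/6 = 13; σ²_C = ((21−9)/6)² = 4.000
te_D = (7 + 4·8 + 15)/6 = 54/6 = 9; σ²_D = ((15−7)/6)² = 1.778
te_E = (1 + 4·2 + 3)/6 = 12/6 = 2; σ²_E = ((3−1)/6)² = 0.111
te_F = (1 + 4·2 + 3)/6 = 12/6 = 2; σ²_F = ((3−1)/6)² = 0.111
te_G = (1 + 4·5 + 15)/6 = 36/6 = 6; σ²_G = ((15−1)/6)² = 5.444
te_H = (5 + 4·7 + 9)/6 = 42/6 = 7; σ²_H = ((9−5)/6)² = 0.444
te_I = (6 + 4·11 + 22)/6 = 72/6 = 12; σ²_I = ((22−6)/6)² = 7.111

Forward pass:
ES_A = 0; EF_A = 10
ES_B = 0; EF_B = 2
ES_C = 0; EF_C = 13
ES_D = max(EF_A=10, EF_C=13) = 13; EF_D = 13+9 = 22
ES_E = max(EF_A=10, EF_B=2) = 10; EF_E = 10+2 = 12
ES_F = 13; EF_F = 13+2 = 15
ES_G = max(EF_A=10, EF_B=2) = 10; EF_G = 10+6 = 16
ES_H = 16; EF_H = 16+7 = 23
ES_I = max(EF_D=22, EF_E=12, EF_F=15, EF_H=23) = 23; EF_I = 23+12 = 35
Expected project duration μ = 35 hours. Critical path: A → G → H → I.

Variances on critical path: σ²_A=0.444, σ²_G=5.444, σ²_H=0.444, σ²_I=7.111.
Largest is σ²_I = 7.111.

I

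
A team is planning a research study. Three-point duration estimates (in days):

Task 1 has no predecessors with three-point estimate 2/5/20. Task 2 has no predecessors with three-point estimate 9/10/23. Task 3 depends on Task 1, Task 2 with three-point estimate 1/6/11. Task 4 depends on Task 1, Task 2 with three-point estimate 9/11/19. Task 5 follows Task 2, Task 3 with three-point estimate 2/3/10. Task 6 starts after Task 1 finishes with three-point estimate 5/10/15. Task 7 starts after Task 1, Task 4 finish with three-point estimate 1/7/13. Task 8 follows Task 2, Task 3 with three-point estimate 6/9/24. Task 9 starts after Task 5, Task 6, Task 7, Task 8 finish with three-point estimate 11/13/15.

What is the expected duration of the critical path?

te_Task 1 = (2 + 4·5 + 20)/6 = 42/6 = 7
te_Task 2 = (9 + 4·10 + 23)/6 = 72/6 = 12
te_Task 3 = (1 + 4·6 + 11)/6 = 36/6 = 6
te_Task 4 = (9 + 4·11 + 19)/6 = 72/6 = 12
te_Task 5 = (2 + 4·3 + 10)/6 = 24/6 = 4
te_Task 6 = (5 + 4·10 + 15)/6 = 60/6 = 10
te_Task 7 = (1 + 4·7 + 13)/6 = 42/6 = 7
te_Task 8 = (6 + 4·9 + 24)/6 = 66/6 = 11
te_Task 9 = (11 + 4·13 + 15)/6 = 78/6 = 13

Forward pass:
ES_Task 1 = 0; EF_Task 1 = 7
ES_Task 2 = 0; EF_Task 2 = 12
ES_Task 3 = max(EF_Task 1=7, EF_Task 2=12) = 12; EF_Task 3 = 12+6 = 18
ES_Task 4 = max(EF_Task 1=7, EF_Task 2=12) = 12; EF_Task 4 = 12+12 = 24
ES_Task 5 = max(EF_Task 2=12, EF_Task 3=18) = 18; EF_Task 5 = 18+4 = 22
ES_Task 6 = 7; EF_Task 6 = 7+10 = 17
ES_Task 7 = max(EF_Task 1=7, EF_Task 4=24) = 24; EF_Task 7 = 24+7 = 31
ES_Task 8 = max(EF_Task 2=12, EF_Task 3=18) = 18; EF_Task 8 = 18+11 = 29
ES_Task 9 = max(EF_Task 5=22, EF_Task 6=17, EF_Task 7=31, EF_Task 8=29) = 31; EF_Task 9 = 31+13 = 44
Expected project duration μ = 44 days. Critical path: Task 2 → Task 4 → Task 7 → Task 9.

44 days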